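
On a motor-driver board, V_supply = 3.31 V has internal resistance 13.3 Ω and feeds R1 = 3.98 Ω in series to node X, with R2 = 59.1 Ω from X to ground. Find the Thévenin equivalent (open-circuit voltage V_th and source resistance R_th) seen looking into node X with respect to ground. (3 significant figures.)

R1' = 13.3 + 3.98 = 17.28 Ω (source resistance + R1).
Open-circuit (no load on X): V_th = V_supply · R2/(R1' + R2) = 3.31 × 59.1/(17.28 + 59.1) = 2.561 V.
Looking into X with the source shorted: R_th = R1'·R2/(R1'+R2) = 17.28 × 59.1/76.38 = 13.37 Ω.

V_th ≈ 2.56 V, R_th ≈ 13.4 Ω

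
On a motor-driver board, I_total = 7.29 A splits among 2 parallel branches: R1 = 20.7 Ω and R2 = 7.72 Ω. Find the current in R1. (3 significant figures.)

For two parallel branches, I_k = I_total · (other R)/(sum of R).
So I = 7.29 × 7.72/28.42 = 1.980 A.

I ≈ 1.98 A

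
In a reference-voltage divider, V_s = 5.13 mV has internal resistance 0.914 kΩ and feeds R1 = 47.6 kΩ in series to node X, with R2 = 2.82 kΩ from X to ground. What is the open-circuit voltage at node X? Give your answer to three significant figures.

V_th ≈ 0.282 mV

R1' = 0.914 + 47.6 = 48.51 kΩ (source resistance + R1).
With X open, the divider is unloaded: V_th = 5.13 × 2.82/51.33 = 0.2818 mV.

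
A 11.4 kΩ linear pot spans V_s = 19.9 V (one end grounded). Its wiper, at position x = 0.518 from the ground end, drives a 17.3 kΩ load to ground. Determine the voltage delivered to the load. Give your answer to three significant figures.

V_out ≈ 8.85 V

The pot divides into 5.495 kΩ above the wiper and 5.905 kΩ below.
(x·R_p) ‖ R_L = 4.402 kΩ.
V_out = 19.9 × 4.402/(5.495 + 4.402) = 8.852 V.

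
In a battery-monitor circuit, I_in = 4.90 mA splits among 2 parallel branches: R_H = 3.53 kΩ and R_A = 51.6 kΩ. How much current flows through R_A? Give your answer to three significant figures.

For two parallel branches, I_k = I_in · (other R)/(sum of R).
So I = 4.90 × 3.53/55.13 = 0.3137 mA.

I ≈ 0.314 mA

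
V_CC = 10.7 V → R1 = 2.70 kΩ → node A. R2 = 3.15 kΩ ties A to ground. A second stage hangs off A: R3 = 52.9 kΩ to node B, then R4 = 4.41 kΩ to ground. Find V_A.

Node A sees R2 in parallel with the series input of stage 2, R3 + R4 = 57.31 kΩ.
Effective lower resistance at A: R2 ‖ 57.31 = 2.986 kΩ.
So V_A = 10.7 × 0.5251 = 5.619 V.

V_A ≈ 5.62 V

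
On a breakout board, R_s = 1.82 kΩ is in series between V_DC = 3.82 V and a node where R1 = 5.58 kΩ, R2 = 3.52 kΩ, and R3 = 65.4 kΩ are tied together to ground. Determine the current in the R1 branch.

Combine the parallel branches: R_p = (1/5.58 + 1/3.52 + 1/65.4)⁻¹ = 2.089 kΩ.
V_A by voltage divider: V_A = 3.82 × 2.089/(1.82 + 2.089) = 2.042 V.
Branch current I = V_A/R1 = 2.042/5.58 = 0.3659 mA.
(Equivalently: I_total = 0.9771 mA, then current-divider fraction G_k/ΣG = 0.3745.)

I ≈ 0.366 mA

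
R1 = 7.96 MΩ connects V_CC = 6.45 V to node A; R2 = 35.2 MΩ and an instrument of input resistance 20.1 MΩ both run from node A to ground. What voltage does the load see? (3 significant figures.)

V_out ≈ 3.98 V

R2 ‖ R_L = (35.2 × 20.1)/(35.2 + 20.1) = 12.79 MΩ.
Voltage divider with the loaded lower leg: V_out = 6.45 × 12.79/(7.96 + 12.79) = 6.45 × 0.6165 = 3.976 V.
(Unloaded it would be 5.26 V; the load pulls it down.)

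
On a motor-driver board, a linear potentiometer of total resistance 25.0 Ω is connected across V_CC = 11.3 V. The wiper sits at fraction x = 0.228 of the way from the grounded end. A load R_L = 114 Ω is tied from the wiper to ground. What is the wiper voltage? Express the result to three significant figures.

Lower segment x·R_p = 5.700 Ω; upper segment (1−x)·R_p = 19.30 Ω.
(x·R_p) ‖ R_L = 5.429 Ω.
V_out = 11.3 × 5.429/(19.30 + 5.429) = 2.481 V.

V_out ≈ 2.48 V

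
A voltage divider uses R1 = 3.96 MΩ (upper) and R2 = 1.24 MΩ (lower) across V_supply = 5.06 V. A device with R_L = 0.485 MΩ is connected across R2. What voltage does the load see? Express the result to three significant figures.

R2 ‖ R_L = (1.24 × 0.485)/(1.24 + 0.485) = 0.3486 MΩ.
Then V_out = V_supply · R2'/(R1 + R2') = 5.06 × 0.3486/4.309 = 0.4094 V.
(Unloaded it would be 1.21 V; the load pulls it down.)

V_out ≈ 0.409 V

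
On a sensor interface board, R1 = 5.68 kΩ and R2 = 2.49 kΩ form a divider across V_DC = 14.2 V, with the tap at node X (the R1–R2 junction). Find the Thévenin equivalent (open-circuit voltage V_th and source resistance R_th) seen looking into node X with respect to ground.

V_th ≈ 4.33 V, R_th ≈ 1.73 kΩ

With X open, the divider is unloaded: V_th = 14.2 × 2.49/8.170 = 4.328 V.
Zeroing V_DC shorts the top of R1 to ground, so R_th = R1 ‖ R2 = 1.731 kΩ.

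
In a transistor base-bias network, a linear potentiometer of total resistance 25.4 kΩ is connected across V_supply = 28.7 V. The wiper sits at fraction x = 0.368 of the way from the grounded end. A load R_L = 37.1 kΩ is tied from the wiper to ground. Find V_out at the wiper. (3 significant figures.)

V_out ≈ 9.11 V

Lower segment x·R_p = 9.347 kΩ; upper segment (1−x)·R_p = 16.05 kΩ.
R_L loads the lower segment: effective lower R = 7.466 kΩ.
V_out = 28.7 × 7.466/(16.05 + 7.466) = 9.111 V.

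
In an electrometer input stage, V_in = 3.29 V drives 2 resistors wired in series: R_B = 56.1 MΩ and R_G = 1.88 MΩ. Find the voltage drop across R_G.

V ≈ 0.107 V

ΣR = 56.1 + 1.88 = 57.98 MΩ.
Voltage divider: V = V_in · (1.880 / 57.98) = 3.29 × 0.03242 = 0.1067 V.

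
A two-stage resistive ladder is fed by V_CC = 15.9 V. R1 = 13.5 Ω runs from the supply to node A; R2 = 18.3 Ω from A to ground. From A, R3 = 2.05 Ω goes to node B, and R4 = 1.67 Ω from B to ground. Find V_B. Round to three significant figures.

V_B ≈ 1.33 V

Node A sees R2 in parallel with the series input of stage 2, R3 + R4 = 3.720 Ω.
Effective lower resistance at A: R2 ‖ 3.720 = 3.092 Ω.
V_A = 15.9 × 3.092/(13.5 + 3.092) = 2.963 V.
V_B = V_A × 0.4489 = 1.330 V.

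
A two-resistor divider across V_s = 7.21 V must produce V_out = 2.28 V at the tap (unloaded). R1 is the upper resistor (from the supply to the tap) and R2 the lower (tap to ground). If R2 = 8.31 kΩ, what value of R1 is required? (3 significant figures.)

R1 ≈ 18.0 kΩ

The divider ratio is R2/(R1+R2) = 2.28/7.21 = 0.3162.
So R1 = R2 · (V_s/V_out − 1) = 8.31 × (7.21/2.28 − 1) = 8.31 × 2.162 = 17.97 kΩ.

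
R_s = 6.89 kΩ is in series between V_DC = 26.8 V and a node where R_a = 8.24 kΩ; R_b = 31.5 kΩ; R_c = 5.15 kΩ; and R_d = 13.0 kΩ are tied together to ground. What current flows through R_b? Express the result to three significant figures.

I ≈ 0.217 mA

Parallel bank: R_p = 1/(1/8.24 + 1/31.5 + 1/5.15 + 1/13.0) = 2.357 kΩ.
Node voltage V_A = V_DC · R_p/(R_s + R_p) = 26.8 × 0.2549 = 6.832 V.
Branch current I = V_A/R_b = 6.832/31.5 = 0.2169 mA.
(Equivalently: I_total = 2.898 mA, then current-divider fraction G_k/ΣG = 0.07484.)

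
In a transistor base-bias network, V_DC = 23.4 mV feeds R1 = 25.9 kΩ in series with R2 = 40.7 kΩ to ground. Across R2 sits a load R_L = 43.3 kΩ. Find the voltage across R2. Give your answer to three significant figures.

V_out ≈ 10.5 mV

The load sits in parallel with R2, giving an effective lower resistance R2' = R2·R_L/(R2+R_L) = 20.98 kΩ.
Voltage divider with the loaded lower leg: V_out = 23.4 × 20.98/(25.9 + 20.98) = 23.4 × 0.4475 = 10.47 mV.
(Unloaded it would be 14.3 mV; the load pulls it down.)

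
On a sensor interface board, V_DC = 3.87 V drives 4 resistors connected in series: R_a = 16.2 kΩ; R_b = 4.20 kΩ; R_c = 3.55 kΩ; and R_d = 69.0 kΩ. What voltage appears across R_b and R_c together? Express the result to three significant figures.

ΣR = 16.2 + 4.20 + 3.55 + 69.0 = 92.95 kΩ.
R_{R_b..R_c} = 4.20 + 3.55 = 7.750 kΩ.
By the voltage-divider rule, V = 3.87 × 7.750/92.95 = 0.3227 V.

V ≈ 0.323 V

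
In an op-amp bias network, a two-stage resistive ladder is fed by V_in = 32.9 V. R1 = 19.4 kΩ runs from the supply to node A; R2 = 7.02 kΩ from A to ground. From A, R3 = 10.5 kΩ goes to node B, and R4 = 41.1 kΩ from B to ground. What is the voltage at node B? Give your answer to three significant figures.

Node A sees R2 in parallel with the series input of stage 2, R3 + R4 = 51.60 kΩ.
R2 ‖ (R3+R4) = 6.179 kΩ.
First divider: V_A = V_in · 6.179/(19.4 + 6.179) = 7.948 V.
Stage 2 is unloaded, so V_B = V_A · R4/(R3+R4) = 7.948 × 41.1/51.60 = 6.331 V.

V_B ≈ 6.33 V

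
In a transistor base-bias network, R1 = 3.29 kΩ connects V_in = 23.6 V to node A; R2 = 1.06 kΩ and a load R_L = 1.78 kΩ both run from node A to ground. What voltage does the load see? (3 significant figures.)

The load sits in parallel with R2, giving an effective lower resistance R2' = R2·R_L/(R2+R_L) = 0.6644 kΩ.
Then V_out = V_in · R2'/(R1 + R2') = 23.6 × 0.6644/3.954 = 3.965 V.

V_out ≈ 3.96 V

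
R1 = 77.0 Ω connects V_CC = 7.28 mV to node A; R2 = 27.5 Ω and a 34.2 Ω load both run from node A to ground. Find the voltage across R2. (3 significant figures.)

V_out ≈ 1.20 mV

The load sits in parallel with R2, giving an effective lower resistance R2' = R2·R_L/(R2+R_L) = 15.24 Ω.
Then V_out = V_CC · R2'/(R1 + R2') = 7.28 × 15.24/92.24 = 1.203 mV.
(Unloaded it would be 1.92 mV; the load pulls it down.)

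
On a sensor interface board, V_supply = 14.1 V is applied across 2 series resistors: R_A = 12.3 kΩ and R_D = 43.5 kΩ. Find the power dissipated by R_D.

The common current is I = 14.1/55.80 = 0.2527 mA.
P(R_D) = I²·R_D = (0.2527)² × 43.5 = 2.778 mW.

P ≈ 2.78 mW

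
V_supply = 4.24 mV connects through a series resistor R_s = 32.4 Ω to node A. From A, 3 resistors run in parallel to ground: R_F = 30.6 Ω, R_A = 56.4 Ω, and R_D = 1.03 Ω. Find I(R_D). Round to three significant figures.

I ≈ 0.121 mA

Parallel bank: R_p = 1/(1/30.6 + 1/56.4 + 1/1.03) = 0.9792 Ω.
Node voltage V_A = V_supply · R_p/(R_s + R_p) = 4.24 × 0.02933 = 0.1244 mV.
I(R_D) = V_A / R_D = 0.1244/1.03 = 0.1208 mA.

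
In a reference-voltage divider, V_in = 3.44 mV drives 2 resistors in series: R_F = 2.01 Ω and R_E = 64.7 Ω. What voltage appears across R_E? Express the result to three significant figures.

ΣR = 2.01 + 64.7 = 66.71 Ω.
V = V_in · R/ΣR = 3.44 × 0.9699 = 3.336 mV.

V ≈ 3.34 mV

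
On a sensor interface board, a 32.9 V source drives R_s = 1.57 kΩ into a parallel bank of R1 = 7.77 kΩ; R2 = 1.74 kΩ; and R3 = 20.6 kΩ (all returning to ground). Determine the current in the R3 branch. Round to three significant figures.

I ≈ 0.732 mA

Parallel bank: R_p = 1/(1/7.77 + 1/1.74 + 1/20.6) = 1.330 kΩ.
V_A = 32.9 × 1.330/2.900 = 15.09 V.
I(R3) = V_A / R3 = 15.09/20.6 = 0.7324 mA.
(Equivalently: I_total = 11.35 mA, then current-divider fraction G_k/ΣG = 0.06456.)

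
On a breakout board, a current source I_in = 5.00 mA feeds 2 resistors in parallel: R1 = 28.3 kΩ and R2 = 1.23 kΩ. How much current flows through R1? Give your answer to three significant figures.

I ≈ 0.208 mA

Two-branch current divider: I_k = I_in · R_other/(R_1 + R_2).
So I = 5.00 × 1.23/29.53 = 0.2083 mA.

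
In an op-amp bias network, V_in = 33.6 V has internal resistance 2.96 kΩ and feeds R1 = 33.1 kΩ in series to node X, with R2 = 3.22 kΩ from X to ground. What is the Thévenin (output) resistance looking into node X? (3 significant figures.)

R1' = 2.96 + 33.1 = 36.06 kΩ (source resistance + R1).
Looking into X with the source shorted: R_th = R1'·R2/(R1'+R2) = 36.06 × 3.22/39.28 = 2.956 kΩ.

R_th ≈ 2.96 kΩ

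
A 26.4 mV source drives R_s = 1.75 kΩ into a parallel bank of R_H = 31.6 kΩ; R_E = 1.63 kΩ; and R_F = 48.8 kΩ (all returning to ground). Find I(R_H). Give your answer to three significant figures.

I ≈ 0.386 µA

Equivalent of the parallel group: R_p = 1.502 kΩ.
Node voltage V_A = V_supply · R_p/(R_s + R_p) = 26.4 × 0.4619 = 12.19 mV.
I(R_H) = V_A / R_H = 12.19/31.6 = 0.3859 µA.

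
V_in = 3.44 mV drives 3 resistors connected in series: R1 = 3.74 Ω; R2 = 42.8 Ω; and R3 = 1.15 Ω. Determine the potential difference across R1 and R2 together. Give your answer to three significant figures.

V ≈ 3.36 mV

ΣR = 3.74 + 42.8 + 1.15 = 47.69 Ω.
R_{R1..R2} = 3.74 + 42.8 = 46.54 Ω.
By the voltage-divider rule, V = 3.44 × 46.54/47.69 = 3.357 mV.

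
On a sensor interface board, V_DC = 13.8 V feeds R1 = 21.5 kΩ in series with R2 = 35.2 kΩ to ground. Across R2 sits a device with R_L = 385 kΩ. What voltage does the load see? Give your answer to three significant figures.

V_out ≈ 8.28 V

R2 ‖ R_L = (35.2 × 385)/(35.2 + 385) = 32.25 kΩ.
Voltage divider with the loaded lower leg: V_out = 13.8 × 32.25/(21.5 + 32.25) = 13.8 × 0.6000 = 8.280 V.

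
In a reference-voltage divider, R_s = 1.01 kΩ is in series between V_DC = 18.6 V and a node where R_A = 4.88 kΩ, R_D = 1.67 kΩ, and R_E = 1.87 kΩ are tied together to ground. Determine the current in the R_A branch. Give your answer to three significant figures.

I ≈ 1.62 mA

Equivalent of the parallel group: R_p = 0.7471 kΩ.
V_A = 18.6 × 0.7471/1.757 = 7.909 V.
I(R_A) = V_A / R_A = 7.909/4.88 = 1.621 mA.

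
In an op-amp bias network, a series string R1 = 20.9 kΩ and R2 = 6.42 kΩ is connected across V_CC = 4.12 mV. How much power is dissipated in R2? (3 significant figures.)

P ≈ 0.146 nW

The common current is I = 4.12/27.32 = 0.1508 µA.
P = I²R = 0.02274 × 6.42 = 0.1460 nW.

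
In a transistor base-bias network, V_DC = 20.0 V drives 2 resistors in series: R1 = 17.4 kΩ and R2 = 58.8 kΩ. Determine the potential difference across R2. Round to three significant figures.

V ≈ 15.4 V

Series total: ΣR = 17.4 + 58.8 = 76.20 kΩ.
Voltage divider: V = V_DC · (58.80 / 76.20) = 20.0 × 0.7717 = 15.43 V.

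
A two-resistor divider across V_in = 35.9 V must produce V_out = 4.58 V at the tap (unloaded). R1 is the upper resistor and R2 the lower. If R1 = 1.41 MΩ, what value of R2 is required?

R2 ≈ 0.206 MΩ

Required fraction k = V_out/V_in = 0.1276.
R2 = R1 · 0.1276/(1 − 0.1276) = 0.2062 MΩ.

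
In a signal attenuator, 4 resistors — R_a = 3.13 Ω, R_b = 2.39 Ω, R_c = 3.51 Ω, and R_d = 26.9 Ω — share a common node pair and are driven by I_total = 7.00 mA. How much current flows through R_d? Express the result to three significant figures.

Total conductance ΣG = 1/3.13 + 1/2.39 + 1/3.51 + 1/26.9 = 1.060 (units of 1/Ω).
R_d takes the fraction G_k/ΣG = 0.03717/1.060 = 0.03507, so I = 7.00 × 0.03507 = 0.2455 mA.

I ≈ 0.245 mA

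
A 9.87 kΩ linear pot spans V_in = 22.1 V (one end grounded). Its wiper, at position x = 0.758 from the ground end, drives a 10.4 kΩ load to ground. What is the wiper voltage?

V_out ≈ 14.3 V

The pot divides into 2.389 kΩ above the wiper and 7.481 kΩ below.
R_L loads the lower segment: effective lower R = 4.351 kΩ.
V_out = 22.1 × 4.351/(2.389 + 4.351) = 14.27 V.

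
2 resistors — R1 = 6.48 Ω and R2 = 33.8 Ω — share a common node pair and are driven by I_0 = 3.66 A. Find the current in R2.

I ≈ 0.589 A

With just two branches, the current splits inversely with resistance.
So I = 3.66 × 6.48/40.28 = 0.5888 A.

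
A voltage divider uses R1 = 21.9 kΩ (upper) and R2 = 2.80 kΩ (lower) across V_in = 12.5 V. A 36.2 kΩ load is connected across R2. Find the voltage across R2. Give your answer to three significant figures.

V_out ≈ 1.33 V

First combine the lower leg with the load: R2 ‖ R_L = 2.599 kΩ.
Then V_out = V_in · R2'/(R1 + R2') = 12.5 × 2.599/24.50 = 1.326 V.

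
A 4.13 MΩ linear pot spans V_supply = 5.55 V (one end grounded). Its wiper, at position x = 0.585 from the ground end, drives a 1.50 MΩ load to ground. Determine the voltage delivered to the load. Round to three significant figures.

V_out ≈ 1.95 V

The pot divides into 1.714 MΩ above the wiper and 2.416 MΩ below.
R_L loads the lower segment: effective lower R = 0.9254 MΩ.
V_out = 5.55 × 0.9254/(1.714 + 0.9254) = 1.946 V.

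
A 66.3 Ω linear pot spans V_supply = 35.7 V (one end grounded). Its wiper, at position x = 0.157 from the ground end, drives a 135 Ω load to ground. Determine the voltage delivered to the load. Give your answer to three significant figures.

V_out ≈ 5.26 V

Lower segment x·R_p = 10.41 Ω; upper segment (1−x)·R_p = 55.89 Ω.
Lower segment in parallel with the load: 10.41 ‖ 135 = 9.664 Ω.
V_out = 35.7 × 9.664/(55.89 + 9.664) = 5.263 V.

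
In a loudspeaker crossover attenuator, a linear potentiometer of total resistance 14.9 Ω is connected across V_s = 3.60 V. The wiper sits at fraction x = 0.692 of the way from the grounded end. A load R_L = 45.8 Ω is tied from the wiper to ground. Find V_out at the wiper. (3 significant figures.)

Split the track: R_lower = x·R_p = 10.31 Ω, R_upper = (1−x)·R_p = 4.589 Ω.
Lower segment in parallel with the load: 10.31 ‖ 45.8 = 8.416 Ω.
Then V_out = V_s · 8.416/(4.589 + 8.416) = 2.330 V.
(Unloaded: V_out = x·V_s = 2.49 V.)

V_out ≈ 2.33 V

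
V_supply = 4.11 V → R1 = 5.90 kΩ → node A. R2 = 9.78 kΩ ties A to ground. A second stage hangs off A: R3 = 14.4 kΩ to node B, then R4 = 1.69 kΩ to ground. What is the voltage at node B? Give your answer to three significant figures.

Node A sees R2 in parallel with the series input of stage 2, R3 + R4 = 16.09 kΩ.
Effective lower resistance at A: R2 ‖ 16.09 = 6.083 kΩ.
So V_A = 4.11 × 0.5076 = 2.086 V.
Then the unloaded second divider: V_B = V_A × R4/(R3+R4) = 2.086 × 0.1050 = 0.2191 V.

V_B ≈ 0.219 V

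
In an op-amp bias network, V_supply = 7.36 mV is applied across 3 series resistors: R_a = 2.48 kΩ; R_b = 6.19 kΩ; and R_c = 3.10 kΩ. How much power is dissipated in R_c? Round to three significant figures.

Series current I = V_supply/ΣR = 7.36/11.77 = 0.6253 µA.
P(R_c) = I²·R_c = (0.6253)² × 3.10 = 1.212 nW.

P ≈ 1.21 nW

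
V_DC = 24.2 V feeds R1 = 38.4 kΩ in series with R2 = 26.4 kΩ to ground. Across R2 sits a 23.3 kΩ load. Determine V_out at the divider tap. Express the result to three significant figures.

V_out ≈ 5.90 V

R2 ‖ R_L = (26.4 × 23.3)/(26.4 + 23.3) = 12.38 kΩ.
Then V_out = V_DC · R2'/(R1 + R2') = 24.2 × 12.38/50.78 = 5.899 V.
(Unloaded it would be 9.86 V; the load pulls it down.)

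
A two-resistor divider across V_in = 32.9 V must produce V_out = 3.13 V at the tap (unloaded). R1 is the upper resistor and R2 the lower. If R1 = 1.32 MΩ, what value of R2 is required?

Required fraction k = V_out/V_in = 0.09514.
R2 = R1 · 0.09514/(1 − 0.09514) = 0.1388 MΩ.

R2 ≈ 0.139 MΩ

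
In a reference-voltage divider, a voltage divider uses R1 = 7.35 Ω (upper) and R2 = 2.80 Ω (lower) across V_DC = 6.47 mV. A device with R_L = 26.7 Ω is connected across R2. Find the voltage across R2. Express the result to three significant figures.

V_out ≈ 1.66 mV

First combine the lower leg with the load: R2 ‖ R_L = 2.534 Ω.
Voltage divider with the loaded lower leg: V_out = 6.47 × 2.534/(7.35 + 2.534) = 6.47 × 0.2564 = 1.659 mV.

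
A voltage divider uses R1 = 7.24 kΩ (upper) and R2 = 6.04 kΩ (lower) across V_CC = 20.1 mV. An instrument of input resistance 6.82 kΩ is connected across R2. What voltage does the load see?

V_out ≈ 6.17 mV

R2 ‖ R_L = (6.04 × 6.82)/(6.04 + 6.82) = 3.203 kΩ.
Now apply the divider: V_out = 20.1 × 0.3067 = 6.165 mV.
(Unloaded it would be 9.14 mV; the load pulls it down.)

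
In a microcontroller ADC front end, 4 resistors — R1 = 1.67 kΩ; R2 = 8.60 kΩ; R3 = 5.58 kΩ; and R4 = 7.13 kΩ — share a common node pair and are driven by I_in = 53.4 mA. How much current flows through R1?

Conductances: ΣG = 1/1.67 + 1/8.60 + 1/5.58 + 1/7.13 = 1.035 (1/kΩ).
Current divider: I(R1) = I_in · G_k/ΣG = 53.4 × (0.5988/1.035) = 53.4 × 0.5788 = 30.91 mA.

I ≈ 30.9 mA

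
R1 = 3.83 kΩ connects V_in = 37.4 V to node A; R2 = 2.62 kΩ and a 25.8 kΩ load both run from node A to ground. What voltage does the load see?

R2 ‖ R_L = (2.62 × 25.8)/(2.62 + 25.8) = 2.378 kΩ.
Voltage divider with the loaded lower leg: V_out = 37.4 × 2.378/(3.83 + 2.378) = 37.4 × 0.3831 = 14.33 V.
(Unloaded it would be 15.2 V; the load pulls it down.)

V_out ≈ 14.3 V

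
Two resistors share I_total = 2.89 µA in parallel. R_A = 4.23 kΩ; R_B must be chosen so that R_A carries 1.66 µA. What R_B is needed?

R_B ≈ 5.71 kΩ

In a two-way split, I_A/I_total = R_B/(R_A + R_B).
With f = 0.5744, R_B = R_A · f/(1−f) = 4.23 × 1.350 = 5.709 kΩ.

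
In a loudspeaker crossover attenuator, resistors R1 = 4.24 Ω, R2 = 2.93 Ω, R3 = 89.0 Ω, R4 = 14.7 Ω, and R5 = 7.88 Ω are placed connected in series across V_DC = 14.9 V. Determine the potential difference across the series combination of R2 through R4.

V ≈ 13.4 V

Series total: ΣR = 4.24 + 2.93 + 89.0 + 14.7 + 7.88 = 118.8 Ω.
R_{R2..R4} = 2.93 + 89.0 + 14.7 = 106.6 Ω.
V = V_DC · R/ΣR = 14.9 × 0.8979 = 13.38 V.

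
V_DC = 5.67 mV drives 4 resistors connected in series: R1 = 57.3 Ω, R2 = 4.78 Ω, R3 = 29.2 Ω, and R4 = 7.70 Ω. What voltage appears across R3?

V ≈ 1.67 mV

ΣR = 57.3 + 4.78 + 29.2 + 7.70 = 98.98 Ω.
By the voltage-divider rule, V = 5.67 × 29.20/98.98 = 1.673 mV.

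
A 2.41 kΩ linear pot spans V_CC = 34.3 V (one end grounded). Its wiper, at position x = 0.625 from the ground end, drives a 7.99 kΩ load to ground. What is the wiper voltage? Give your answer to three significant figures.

Lower segment x·R_p = 1.506 kΩ; upper segment (1−x)·R_p = 0.9038 kΩ.
Lower segment in parallel with the load: 1.506 ‖ 7.99 = 1.267 kΩ.
Loaded-divider output: V_out = 34.3 × 0.5837 = 20.02 V.
(Unloaded: V_out = x·V_CC = 21.4 V.)

V_out ≈ 20.0 V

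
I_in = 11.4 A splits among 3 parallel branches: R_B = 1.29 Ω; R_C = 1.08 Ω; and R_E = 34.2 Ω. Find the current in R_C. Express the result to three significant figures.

ΣG = 1/1.29 + 1/1.08 + 1/34.2 = 1.730.
Current divider: I(R_C) = I_in · G_k/ΣG = 11.4 × (0.9259/1.730) = 11.4 × 0.5351 = 6.100 A.

I ≈ 6.10 A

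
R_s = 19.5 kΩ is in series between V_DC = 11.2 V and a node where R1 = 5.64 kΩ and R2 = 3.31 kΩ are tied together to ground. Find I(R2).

I ≈ 0.327 mA

Parallel bank: R_p = 1/(1/5.64 + 1/3.31) = 2.086 kΩ.
Node voltage V_A = V_DC · R_p/(R_s + R_p) = 11.2 × 0.09663 = 1.082 V.
Branch current I = V_A/R2 = 1.082/3.31 = 0.3270 mA.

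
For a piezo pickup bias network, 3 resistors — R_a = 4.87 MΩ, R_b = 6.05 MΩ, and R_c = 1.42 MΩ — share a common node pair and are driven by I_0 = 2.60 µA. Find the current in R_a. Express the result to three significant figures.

Total conductance ΣG = 1/4.87 + 1/6.05 + 1/1.42 = 1.075 (units of 1/MΩ).
By the current-divider rule, I = I_0 · G_k/ΣG = 2.60 × 0.1910 = 0.4967 µA.

I ≈ 0.497 µA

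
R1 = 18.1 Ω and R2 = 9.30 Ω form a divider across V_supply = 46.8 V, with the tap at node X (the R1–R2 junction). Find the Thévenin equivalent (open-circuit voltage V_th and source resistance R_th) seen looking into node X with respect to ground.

V_th is the unloaded tap voltage: V_supply · R2/(R1+R2) = 46.8 × 0.3394 = 15.88 V.
Zeroing V_supply shorts the top of R1 to ground, so R_th = R1 ‖ R2 = 6.143 Ω.

V_th ≈ 15.9 V, R_th ≈ 6.14 Ω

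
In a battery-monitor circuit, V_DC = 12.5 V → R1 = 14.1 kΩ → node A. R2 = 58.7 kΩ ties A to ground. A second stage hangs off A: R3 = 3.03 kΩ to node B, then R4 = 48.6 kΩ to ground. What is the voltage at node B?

Node A sees R2 in parallel with the series input of stage 2, R3 + R4 = 51.63 kΩ.
Effective lower resistance at A: R2 ‖ 51.63 = 27.47 kΩ.
First divider: V_A = V_DC · 27.47/(14.1 + 27.47) = 8.260 V.
V_B = V_A × 0.9413 = 7.775 V.

V_B ≈ 7.78 V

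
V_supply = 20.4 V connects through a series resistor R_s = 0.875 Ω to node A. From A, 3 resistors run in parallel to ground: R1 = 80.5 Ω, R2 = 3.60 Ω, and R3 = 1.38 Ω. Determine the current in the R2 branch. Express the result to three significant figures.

I ≈ 3.00 A

Combine the parallel branches: R_p = (1/80.5 + 1/3.60 + 1/1.38)⁻¹ = 0.9854 Ω.
V_A = 20.4 × 0.9854/1.860 = 10.81 V.
I(R2) = V_A / R2 = 10.81/3.60 = 3.001 A.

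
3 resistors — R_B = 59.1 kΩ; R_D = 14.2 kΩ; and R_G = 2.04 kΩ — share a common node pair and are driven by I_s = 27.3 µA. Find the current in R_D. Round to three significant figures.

Total conductance ΣG = 1/59.1 + 1/14.2 + 1/2.04 = 0.5775 (units of 1/kΩ).
By the current-divider rule, I = I_s · G_k/ΣG = 27.3 × 0.1219 = 3.329 µA.

I ≈ 3.33 µA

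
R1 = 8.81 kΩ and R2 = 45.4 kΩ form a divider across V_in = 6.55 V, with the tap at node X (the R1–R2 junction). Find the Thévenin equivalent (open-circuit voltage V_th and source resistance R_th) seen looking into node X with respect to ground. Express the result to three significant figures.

With X open, the divider is unloaded: V_th = 6.55 × 45.4/54.21 = 5.486 V.
Looking into X with the source shorted: R_th = R1·R2/(R1+R2) = 8.810 × 45.4/54.21 = 7.378 kΩ.

V_th ≈ 5.49 V, R_th ≈ 7.38 kΩ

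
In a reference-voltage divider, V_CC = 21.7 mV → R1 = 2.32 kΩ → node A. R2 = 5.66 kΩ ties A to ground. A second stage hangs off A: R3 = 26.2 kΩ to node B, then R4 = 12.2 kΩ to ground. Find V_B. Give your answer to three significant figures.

Node A sees R2 in parallel with the series input of stage 2, R3 + R4 = 38.40 kΩ.
Effective lower resistance at A: R2 ‖ 38.40 = 4.933 kΩ.
So V_A = 21.7 × 0.6801 = 14.76 mV.
Then the unloaded second divider: V_B = V_A × R4/(R3+R4) = 14.76 × 0.3177 = 4.689 mV.

V_B ≈ 4.69 mV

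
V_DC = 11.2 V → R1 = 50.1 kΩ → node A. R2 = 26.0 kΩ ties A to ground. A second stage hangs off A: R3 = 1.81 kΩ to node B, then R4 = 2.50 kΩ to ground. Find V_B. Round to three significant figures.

Node A sees R2 in parallel with the series input of stage 2, R3 + R4 = 4.310 kΩ.
Effective lower resistance at A: R2 ‖ 4.310 = 3.697 kΩ.
First divider: V_A = V_DC · 3.697/(50.1 + 3.697) = 0.7697 V.
Stage 2 is unloaded, so V_B = V_A · R4/(R3+R4) = 0.7697 × 2.50/4.310 = 0.4465 V.

V_B ≈ 0.446 V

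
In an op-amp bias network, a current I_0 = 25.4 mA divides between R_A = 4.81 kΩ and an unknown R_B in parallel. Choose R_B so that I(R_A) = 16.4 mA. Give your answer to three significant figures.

R_B ≈ 8.76 kΩ

The fraction through R_A equals R_B/(R_A+R_B).
16.4/25.4 = R_B/(R_A + R_B) → R_B = R_A · (0.6457)/(1 − 0.6457) = 4.81 × 1.822 = 8.765 kΩ.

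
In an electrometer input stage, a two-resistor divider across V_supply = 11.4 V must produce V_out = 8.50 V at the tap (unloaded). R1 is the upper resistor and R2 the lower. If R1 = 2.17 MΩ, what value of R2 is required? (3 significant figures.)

Required fraction k = V_out/V_supply = 0.7456.
So R2 = R1 · V_out/(V_supply − V_out) = 2.17 × 8.50/(11.4 − 8.50) = 2.17 × 2.931 = 6.360 MΩ.

R2 ≈ 6.36 MΩ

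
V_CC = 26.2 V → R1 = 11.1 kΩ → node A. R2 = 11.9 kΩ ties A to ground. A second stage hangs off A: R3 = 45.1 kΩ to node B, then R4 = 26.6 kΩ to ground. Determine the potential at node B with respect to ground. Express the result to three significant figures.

V_B ≈ 4.66 V

Node A sees R2 in parallel with the series input of stage 2, R3 + R4 = 71.70 kΩ.
Effective lower resistance at A: R2 ‖ 71.70 = 10.21 kΩ.
V_A = 26.2 × 10.21/(11.1 + 10.21) = 12.55 V.
Stage 2 is unloaded, so V_B = V_A · R4/(R3+R4) = 12.55 × 26.6/71.70 = 4.656 V.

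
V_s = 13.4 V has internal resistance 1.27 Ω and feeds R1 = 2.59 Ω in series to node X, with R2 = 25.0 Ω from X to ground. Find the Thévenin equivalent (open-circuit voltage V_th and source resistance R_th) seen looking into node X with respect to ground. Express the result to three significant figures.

R1' = 1.27 + 2.59 = 3.860 Ω (source resistance + R1).
V_th is the unloaded tap voltage: V_s · R2/(R1'+R2) = 13.4 × 0.8663 = 11.61 V.
Looking into X with the source shorted: R_th = R1'·R2/(R1'+R2) = 3.860 × 25.0/28.86 = 3.344 Ω.

V_th ≈ 11.6 V, R_th ≈ 3.34 Ω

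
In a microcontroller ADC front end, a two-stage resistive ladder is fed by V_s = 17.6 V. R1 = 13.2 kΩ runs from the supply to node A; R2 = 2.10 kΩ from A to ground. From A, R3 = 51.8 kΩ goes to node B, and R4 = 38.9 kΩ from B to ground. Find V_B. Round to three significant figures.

The second stage (R3 + R4 = 90.70 kΩ) loads node A in parallel with R2.
R2 ‖ (R3+R4) = 2.052 kΩ.
So V_A = 17.6 × 0.1346 = 2.368 V.
Then the unloaded second divider: V_B = V_A × R4/(R3+R4) = 2.368 × 0.4289 = 1.016 V.

V_B ≈ 1.02 V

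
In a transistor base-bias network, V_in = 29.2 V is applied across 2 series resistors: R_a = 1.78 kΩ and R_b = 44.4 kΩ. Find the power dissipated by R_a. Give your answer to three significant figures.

P ≈ 0.712 mW

Series current I = V_in/ΣR = 29.2/46.18 = 0.6323 mA.
P = I²R = 0.3998 × 1.78 = 0.7117 mW.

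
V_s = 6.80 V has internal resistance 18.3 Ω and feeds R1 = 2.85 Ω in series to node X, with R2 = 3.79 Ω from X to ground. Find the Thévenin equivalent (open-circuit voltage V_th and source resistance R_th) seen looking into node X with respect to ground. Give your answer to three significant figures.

R1' = 18.3 + 2.85 = 21.15 Ω (source resistance + R1).
Open-circuit (no load on X): V_th = V_s · R2/(R1' + R2) = 6.80 × 3.79/(21.15 + 3.79) = 1.033 V.
Looking into X with the source shorted: R_th = R1'·R2/(R1'+R2) = 21.15 × 3.79/24.94 = 3.214 Ω.

V_th ≈ 1.03 V, R_th ≈ 3.21 Ω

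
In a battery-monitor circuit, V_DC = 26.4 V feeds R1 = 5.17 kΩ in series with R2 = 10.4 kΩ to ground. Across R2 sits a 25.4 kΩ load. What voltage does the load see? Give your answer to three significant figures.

V_out ≈ 15.5 V

The load sits in parallel with R2, giving an effective lower resistance R2' = R2·R_L/(R2+R_L) = 7.379 kΩ.
Then V_out = V_DC · R2'/(R1 + R2') = 26.4 × 7.379/12.55 = 15.52 V.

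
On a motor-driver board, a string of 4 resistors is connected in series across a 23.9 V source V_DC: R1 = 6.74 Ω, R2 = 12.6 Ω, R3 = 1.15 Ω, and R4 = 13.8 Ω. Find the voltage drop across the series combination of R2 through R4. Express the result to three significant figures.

ΣR = 6.74 + 12.6 + 1.15 + 13.8 = 34.29 Ω.
R_{R2..R4} = 12.6 + 1.15 + 13.8 = 27.55 Ω.
By the voltage-divider rule, V = 23.9 × 27.55/34.29 = 19.20 V.

V ≈ 19.2 V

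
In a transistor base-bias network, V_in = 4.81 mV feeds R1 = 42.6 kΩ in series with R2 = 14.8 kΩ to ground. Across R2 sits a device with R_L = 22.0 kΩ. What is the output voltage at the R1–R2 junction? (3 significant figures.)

V_out ≈ 0.827 mV

The load sits in parallel with R2, giving an effective lower resistance R2' = R2·R_L/(R2+R_L) = 8.848 kΩ.
Voltage divider with the loaded lower leg: V_out = 4.81 × 8.848/(42.6 + 8.848) = 4.81 × 0.1720 = 0.8272 mV.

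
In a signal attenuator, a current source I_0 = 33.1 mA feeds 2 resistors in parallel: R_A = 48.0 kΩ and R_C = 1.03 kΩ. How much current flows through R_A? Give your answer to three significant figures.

Two-branch current divider: I_k = I_0 · R_other/(R_1 + R_2).
I(R_A) = 33.1 × 1.03/(48.0 + 1.03) = 33.1 × 0.02101 = 0.6953 mA.

I ≈ 0.695 mA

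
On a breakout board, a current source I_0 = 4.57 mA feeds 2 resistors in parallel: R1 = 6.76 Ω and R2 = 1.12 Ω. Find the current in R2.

Two-branch current divider: I_k = I_0 · R_other/(R_1 + R_2).
I(R2) = 4.57 × 6.76/(6.76 + 1.12) = 4.57 × 0.8579 = 3.920 mA.

I ≈ 3.92 mA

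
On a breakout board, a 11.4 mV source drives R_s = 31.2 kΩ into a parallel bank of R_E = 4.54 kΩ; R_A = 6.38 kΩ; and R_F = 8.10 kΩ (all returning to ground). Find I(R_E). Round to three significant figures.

I ≈ 0.151 µA

Combine the parallel branches: R_p = (1/4.54 + 1/6.38 + 1/8.10)⁻¹ = 1.998 kΩ.
Node voltage V_A = V_CC · R_p/(R_s + R_p) = 11.4 × 0.06019 = 0.6862 mV.
I(R_E) = V_A / R_E = 0.6862/4.54 = 0.1511 µA.
(Equivalently: I_total = 0.3434 µA, then current-divider fraction G_k/ΣG = 0.4401.)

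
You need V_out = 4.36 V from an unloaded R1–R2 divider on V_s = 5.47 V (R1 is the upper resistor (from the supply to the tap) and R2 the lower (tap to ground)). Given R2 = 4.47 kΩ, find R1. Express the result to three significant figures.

V_out/V_s = R2/(R1+R2) = 0.7971.
So R1 = R2 · (V_s/V_out − 1) = 4.47 × (5.47/4.36 − 1) = 4.47 × 0.2546 = 1.138 kΩ.

R1 ≈ 1.14 kΩ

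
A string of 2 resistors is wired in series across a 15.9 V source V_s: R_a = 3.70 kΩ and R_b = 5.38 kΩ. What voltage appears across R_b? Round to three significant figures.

ΣR = 3.70 + 5.38 = 9.080 kΩ.
V = V_s · R/ΣR = 15.9 × 0.5925 = 9.421 V.

V ≈ 9.42 V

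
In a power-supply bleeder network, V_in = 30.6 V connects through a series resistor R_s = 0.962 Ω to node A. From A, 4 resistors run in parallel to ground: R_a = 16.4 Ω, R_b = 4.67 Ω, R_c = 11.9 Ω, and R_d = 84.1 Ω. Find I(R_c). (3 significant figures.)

Equivalent of the parallel group: R_p = 2.695 Ω.
V_A by voltage divider: V_A = 30.6 × 2.695/(0.962 + 2.695) = 22.55 V.
I(R_c) = V_A / R_c = 22.55/11.9 = 1.895 A.
(Check via current divider: I_total = 8.367 A; share G_k/ΣG = 0.2265 → same result.)

I ≈ 1.90 A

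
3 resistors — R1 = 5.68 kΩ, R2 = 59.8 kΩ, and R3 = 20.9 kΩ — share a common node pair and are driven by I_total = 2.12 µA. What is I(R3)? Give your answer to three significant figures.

Total conductance ΣG = 1/5.68 + 1/59.8 + 1/20.9 = 0.2406 (units of 1/kΩ).
R3 takes the fraction G_k/ΣG = 0.04785/0.2406 = 0.1988, so I = 2.12 × 0.1988 = 0.4215 µA.

I ≈ 0.422 µA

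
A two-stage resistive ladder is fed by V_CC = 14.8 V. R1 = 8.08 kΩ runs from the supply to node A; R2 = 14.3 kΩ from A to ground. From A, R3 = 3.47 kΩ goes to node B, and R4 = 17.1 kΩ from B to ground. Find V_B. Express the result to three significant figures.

Node A sees R2 in parallel with the series input of stage 2, R3 + R4 = 20.57 kΩ.
Effective lower resistance at A: R2 ‖ 20.57 = 8.436 kΩ.
So V_A = 14.8 × 0.5108 = 7.559 V.
V_B = V_A × 0.8313 = 6.284 V.

V_B ≈ 6.28 V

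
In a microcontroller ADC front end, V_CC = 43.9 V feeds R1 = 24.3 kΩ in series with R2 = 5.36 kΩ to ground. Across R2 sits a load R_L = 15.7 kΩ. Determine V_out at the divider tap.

V_out ≈ 6.20 V

R2 ‖ R_L = (5.36 × 15.7)/(5.36 + 15.7) = 3.996 kΩ.
Now apply the divider: V_out = 43.9 × 0.1412 = 6.199 V.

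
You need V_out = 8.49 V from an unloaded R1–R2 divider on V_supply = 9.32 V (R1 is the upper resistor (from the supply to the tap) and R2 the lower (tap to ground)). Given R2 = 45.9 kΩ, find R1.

R1 ≈ 4.49 kΩ

V_out/V_supply = R2/(R1+R2) = 0.9109.
Rearranging, R1 = R2·(1−k)/k = 45.9 × 0.09776 = 4.487 kΩ.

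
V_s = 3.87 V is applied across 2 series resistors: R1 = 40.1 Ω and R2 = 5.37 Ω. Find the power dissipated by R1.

P ≈ 0.290 W

The common current is I = 3.87/45.47 = 0.08511 A.
P(R1) = I²·R1 = (0.08511)² × 40.1 = 0.2905 W.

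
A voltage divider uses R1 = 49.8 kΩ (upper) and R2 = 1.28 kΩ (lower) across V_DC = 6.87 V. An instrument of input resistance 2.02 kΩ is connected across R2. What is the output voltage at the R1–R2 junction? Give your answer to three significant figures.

The load sits in parallel with R2, giving an effective lower resistance R2' = R2·R_L/(R2+R_L) = 0.7835 kΩ.
Voltage divider with the loaded lower leg: V_out = 6.87 × 0.7835/(49.8 + 0.7835) = 6.87 × 0.01549 = 0.1064 V.
(Unloaded it would be 0.172 V; the load pulls it down.)

V_out ≈ 0.106 V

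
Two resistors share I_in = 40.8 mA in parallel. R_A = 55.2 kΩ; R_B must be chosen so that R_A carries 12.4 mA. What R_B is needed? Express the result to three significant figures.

R_B ≈ 24.1 kΩ

The fraction through R_A equals R_B/(R_A+R_B).
With f = 0.3039, R_B = R_A · f/(1−f) = 55.2 × 0.4366 = 24.10 kΩ.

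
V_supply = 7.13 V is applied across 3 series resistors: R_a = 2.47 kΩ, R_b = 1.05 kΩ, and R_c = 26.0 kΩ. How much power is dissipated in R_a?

P ≈ 0.144 mW

The common current is I = 7.13/29.52 = 0.2415 mA.
P = I²R = 0.05834 × 2.47 = 0.1441 mW.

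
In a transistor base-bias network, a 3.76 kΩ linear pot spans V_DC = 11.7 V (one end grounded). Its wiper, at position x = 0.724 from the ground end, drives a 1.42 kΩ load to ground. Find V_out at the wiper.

Split the track: R_lower = x·R_p = 2.722 kΩ, R_upper = (1−x)·R_p = 1.038 kΩ.
Lower segment in parallel with the load: 2.722 ‖ 1.42 = 0.9332 kΩ.
Then V_out = V_DC · 0.9332/(1.038 + 0.9332) = 5.540 V.
(Unloaded: V_out = x·V_DC = 8.47 V.)

V_out ≈ 5.54 V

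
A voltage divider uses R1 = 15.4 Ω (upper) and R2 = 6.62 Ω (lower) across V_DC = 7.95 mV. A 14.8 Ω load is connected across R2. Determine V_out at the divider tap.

V_out ≈ 1.82 mV

The load sits in parallel with R2, giving an effective lower resistance R2' = R2·R_L/(R2+R_L) = 4.574 Ω.
Now apply the divider: V_out = 7.95 × 0.2290 = 1.821 mV.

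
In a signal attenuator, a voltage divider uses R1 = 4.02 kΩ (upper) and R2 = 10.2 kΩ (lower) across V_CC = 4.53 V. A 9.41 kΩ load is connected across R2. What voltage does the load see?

V_out ≈ 2.49 V

First combine the lower leg with the load: R2 ‖ R_L = 4.895 kΩ.
Voltage divider with the loaded lower leg: V_out = 4.53 × 4.895/(4.02 + 4.895) = 4.53 × 0.5491 = 2.487 V.
(Unloaded it would be 3.25 V; the load pulls it down.)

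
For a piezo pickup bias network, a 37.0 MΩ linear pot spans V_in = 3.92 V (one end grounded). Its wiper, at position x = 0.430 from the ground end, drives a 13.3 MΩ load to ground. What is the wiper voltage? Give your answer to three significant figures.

V_out ≈ 1.00 V

Split the track: R_lower = x·R_p = 15.91 MΩ, R_upper = (1−x)·R_p = 21.09 MΩ.
Lower segment in parallel with the load: 15.91 ‖ 13.3 = 7.244 MΩ.
Then V_out = V_in · 7.244/(21.09 + 7.244) = 1.002 V.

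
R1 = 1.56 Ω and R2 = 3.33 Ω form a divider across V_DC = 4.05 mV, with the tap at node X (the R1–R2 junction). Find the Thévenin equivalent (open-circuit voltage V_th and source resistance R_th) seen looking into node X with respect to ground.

V_th ≈ 2.76 mV, R_th ≈ 1.06 Ω

With X open, the divider is unloaded: V_th = 4.05 × 3.33/4.890 = 2.758 mV.
With V_DC suppressed (replaced by a short), R_th = R1 ‖ R2 = (1.560 × 3.33)/(1.560 + 3.33) = 1.062 Ω.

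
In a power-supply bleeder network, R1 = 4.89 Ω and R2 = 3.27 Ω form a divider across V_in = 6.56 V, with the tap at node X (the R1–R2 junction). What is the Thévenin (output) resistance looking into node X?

R_th ≈ 1.96 Ω

Looking into X with the source shorted: R_th = R1·R2/(R1+R2) = 4.890 × 3.27/8.160 = 1.960 Ω.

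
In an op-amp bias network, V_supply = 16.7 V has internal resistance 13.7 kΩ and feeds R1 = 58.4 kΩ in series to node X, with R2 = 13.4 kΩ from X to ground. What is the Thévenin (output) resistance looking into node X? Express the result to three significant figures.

R1' = 13.7 + 58.4 = 72.10 kΩ (source resistance + R1).
With V_supply suppressed (replaced by a short), R_th = R1' ‖ R2 = (72.10 × 13.4)/(72.10 + 13.4) = 11.30 kΩ.

R_th ≈ 11.3 kΩ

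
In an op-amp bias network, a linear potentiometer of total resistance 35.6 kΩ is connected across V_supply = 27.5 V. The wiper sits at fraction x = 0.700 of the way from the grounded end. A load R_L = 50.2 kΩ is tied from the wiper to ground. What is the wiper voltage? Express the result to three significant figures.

The pot divides into 10.68 kΩ above the wiper and 24.92 kΩ below.
R_L loads the lower segment: effective lower R = 16.65 kΩ.
V_out = 27.5 × 16.65/(10.68 + 16.65) = 16.75 V.
(Unloaded: V_out = x·V_supply = 19.2 V.)

V_out ≈ 16.8 V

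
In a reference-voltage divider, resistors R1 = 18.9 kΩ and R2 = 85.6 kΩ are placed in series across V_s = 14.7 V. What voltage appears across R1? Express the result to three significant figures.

V ≈ 2.66 V

Series total: ΣR = 18.9 + 85.6 = 104.5 kΩ.
By the voltage-divider rule, V = 14.7 × 18.90/104.5 = 2.659 V.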